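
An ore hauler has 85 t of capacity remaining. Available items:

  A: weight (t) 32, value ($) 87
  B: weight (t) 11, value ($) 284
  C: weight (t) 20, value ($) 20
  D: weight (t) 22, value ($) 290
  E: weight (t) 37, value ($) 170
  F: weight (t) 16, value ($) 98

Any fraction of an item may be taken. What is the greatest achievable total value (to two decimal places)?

Sort by value per unit weight and fill in that order.
Order: B (284/11=25.82) > D (290/22=13.18) > F (98/16=6.12) > E (170/37=4.59) > A (87/32=2.72) > C (20/20=1.00)
Fill: take B (11 @ 284) → take D (22 @ 290) → take F (16 @ 98) → take 36/37 of E → 165.41; 85/85 used.
Total value = 837.41

837.41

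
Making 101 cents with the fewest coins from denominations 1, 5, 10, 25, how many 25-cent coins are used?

Use the largest denomination that fits, subtract, and repeat.
101 = 4×25 + 1×1
Count of 25: 4

4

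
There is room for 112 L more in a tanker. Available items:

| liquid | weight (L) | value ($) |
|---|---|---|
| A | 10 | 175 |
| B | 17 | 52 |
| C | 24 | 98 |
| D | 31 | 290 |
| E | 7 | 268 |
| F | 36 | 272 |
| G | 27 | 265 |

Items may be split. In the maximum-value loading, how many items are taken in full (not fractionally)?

5

Greedy by value/weight ratio, highest first.
Order: E (268/7=38.29) > A (175/10=17.50) > G (265/27=9.81) > D (290/31=9.35) > F (272/36=7.56) > C (98/24=4.08) > B (52/17=3.06)
Fill: take E (7 @ 268) → take A (10 @ 175) → take G (27 @ 265) → take D (31 @ 290) → take F (36 @ 272) → take 1/24 of C → 4.08; 112/112 used.
5 item(s) taken whole; one partial (take 1/24 of C).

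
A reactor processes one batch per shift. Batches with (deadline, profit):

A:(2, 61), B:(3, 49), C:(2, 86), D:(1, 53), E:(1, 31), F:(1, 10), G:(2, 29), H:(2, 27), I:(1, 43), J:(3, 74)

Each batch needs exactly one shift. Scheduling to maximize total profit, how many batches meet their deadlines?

3

Profit order: C=86 J=74 A=61 D=53 B=49 I=43 E=31 G=29 H=27 F=10
Assign: C→slot 2, J→slot 3, A→slot 1, D skipped, B skipped, I skipped, E skipped, G skipped, H skipped, F skipped.
Slots: [1:A] [2:C] [3:J]
3 of 10 scheduled.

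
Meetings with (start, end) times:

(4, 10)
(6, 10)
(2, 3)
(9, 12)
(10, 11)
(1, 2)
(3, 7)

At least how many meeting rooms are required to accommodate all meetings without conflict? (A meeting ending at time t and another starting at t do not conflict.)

3

Events (time:±→running): 1:+→1 2:-→0 2:+→1 3:-→0 3:+→1 4:+→2 6:+→3 … peak 3.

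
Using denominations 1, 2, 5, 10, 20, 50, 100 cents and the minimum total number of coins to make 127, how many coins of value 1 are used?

Use the largest denomination that fits, subtract, and repeat.
127 = 1×100 + 1×20 + 1×5 + 1×2
Count of 1: 0

0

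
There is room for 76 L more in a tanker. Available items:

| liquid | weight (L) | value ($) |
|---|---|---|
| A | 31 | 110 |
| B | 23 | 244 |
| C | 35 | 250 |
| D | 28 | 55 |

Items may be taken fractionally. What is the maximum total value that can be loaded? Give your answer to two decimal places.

Sort by value per unit weight and fill in that order.
Order: B (244/23=10.61) > C (250/35=7.14) > A (110/31=3.55) > D (55/28=1.96)
Fill: take B (23 @ 244) → take C (35 @ 250) → take 18/31 of A → 63.87; 76/76 used.
Total value = 557.87

557.87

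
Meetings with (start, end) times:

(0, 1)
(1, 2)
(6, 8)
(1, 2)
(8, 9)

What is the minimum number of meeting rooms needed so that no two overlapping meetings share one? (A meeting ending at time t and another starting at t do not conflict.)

The answer is the maximum number of intervals overlapping at any instant.
starts: [0, 1, 1, 6, 8]
ends:   [1, 2, 2, 8, 9]
s0→1 e1→0 s1→1 s1→2  — peak 2.

2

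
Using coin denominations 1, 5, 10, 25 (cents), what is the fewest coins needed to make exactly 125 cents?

5

125 = 5×25
Total coins = 5 = 5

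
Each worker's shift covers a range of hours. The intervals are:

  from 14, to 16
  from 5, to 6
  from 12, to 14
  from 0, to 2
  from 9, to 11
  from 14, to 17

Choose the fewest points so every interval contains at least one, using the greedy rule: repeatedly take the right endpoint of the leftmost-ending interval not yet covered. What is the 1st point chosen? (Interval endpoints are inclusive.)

Process intervals by earliest right end; each time one isn't hit yet, stab at its right endpoint.
Sorted: [0,2] [5,6] [9,11] [12,14] [14,16] [14,17]
{[0,2]} hit by 2; {[5,6]} hit by 6; {[9,11]} hit by 11; {[12,14],[14,16],[14,17]} hit by 14.
Points: 2, 6, 11, 14 (4 total).

2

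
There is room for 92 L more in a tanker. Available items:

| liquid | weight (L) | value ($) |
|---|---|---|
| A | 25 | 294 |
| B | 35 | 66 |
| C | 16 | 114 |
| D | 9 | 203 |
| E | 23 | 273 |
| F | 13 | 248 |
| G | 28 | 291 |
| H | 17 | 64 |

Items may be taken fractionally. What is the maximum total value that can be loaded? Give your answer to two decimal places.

1246.64

Greedy by value/weight ratio, highest first.
Order: D (203/9=22.56) > F (248/13=19.08) > E (273/23=11.87) > A (294/25=11.76) > G (291/28=10.39) > C (114/16=7.12) > H (64/17=3.76) > B (66/35=1.89)
Fill: take D (9 @ 203) → take F (13 @ 248) → take E (23 @ 273) → take A (25 @ 294) → take 22/28 of G → 228.64; 92/92 used.
Total value = 1246.64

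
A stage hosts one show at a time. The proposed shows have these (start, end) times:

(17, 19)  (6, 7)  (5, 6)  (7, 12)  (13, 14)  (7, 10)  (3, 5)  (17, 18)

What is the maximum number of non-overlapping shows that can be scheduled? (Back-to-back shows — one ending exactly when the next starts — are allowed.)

By end time: (3,5), (5,6), (6,7), (7,10), (7,12), (13,14), (17,18), (17,19).
Pick (3,5); next start ≥ 5 → (5,6); next start ≥ 6 → (6,7); next start ≥ 7 → (7,10); next start ≥ 10 → (13,14); next start ≥ 14 → (17,18).
Selected 6 shows.

6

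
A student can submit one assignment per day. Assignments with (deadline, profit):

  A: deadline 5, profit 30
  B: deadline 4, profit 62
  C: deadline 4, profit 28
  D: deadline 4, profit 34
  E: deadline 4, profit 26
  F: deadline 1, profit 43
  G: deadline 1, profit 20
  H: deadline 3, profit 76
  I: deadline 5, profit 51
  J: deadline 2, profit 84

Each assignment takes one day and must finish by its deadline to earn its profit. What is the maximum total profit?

Take jobs in profit order; each goes to the latest open slot no later than its deadline.
By profit: J(d2,84), H(d3,76), B(d4,62), I(d5,51), F(d1,43), D(d4,34), A(d5,30), C(d4,28), E(d4,26), G(d1,20)
J→slot 2; H→slot 3; B→slot 4; I→slot 5; F→slot 1; D skipped; A skipped; C skipped; E skipped; G skipped.
Profit = 43 + 84 + 76 + 62 + 51 = 316

316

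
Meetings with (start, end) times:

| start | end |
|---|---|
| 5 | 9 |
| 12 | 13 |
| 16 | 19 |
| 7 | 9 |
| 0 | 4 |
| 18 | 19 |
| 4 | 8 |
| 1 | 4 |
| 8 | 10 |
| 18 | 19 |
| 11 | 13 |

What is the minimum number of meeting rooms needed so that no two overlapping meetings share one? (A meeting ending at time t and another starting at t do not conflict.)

The answer is the maximum number of intervals overlapping at any instant.
starts: [0, 1, 4, 5, 7, 8, 11, 12, 16, 18, 18]
ends:   [4, 4, 8, 9, 9, 10, 13, 13, 19, 19, 19]
s0→1 s1→2 e4→1 e4→0 s4→1 s5→2 s7→3  — peak 3.

3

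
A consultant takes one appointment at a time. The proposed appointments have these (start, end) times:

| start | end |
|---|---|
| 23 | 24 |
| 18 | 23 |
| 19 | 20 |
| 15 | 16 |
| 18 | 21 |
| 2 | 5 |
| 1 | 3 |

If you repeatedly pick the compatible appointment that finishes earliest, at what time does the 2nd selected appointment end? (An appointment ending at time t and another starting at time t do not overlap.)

16

Order by finish time; keep every interval that doesn't clash with the previous kept one.
By end time: (1,3), (2,5), (15,16), (19,20), (18,21), (18,23), (23,24).
Pick (1,3); next start ≥ 3 → (15,16); next start ≥ 16 → (19,20); next start ≥ 20 → (23,24).
Selected: (1,3) (15,16) (19,20) (23,24)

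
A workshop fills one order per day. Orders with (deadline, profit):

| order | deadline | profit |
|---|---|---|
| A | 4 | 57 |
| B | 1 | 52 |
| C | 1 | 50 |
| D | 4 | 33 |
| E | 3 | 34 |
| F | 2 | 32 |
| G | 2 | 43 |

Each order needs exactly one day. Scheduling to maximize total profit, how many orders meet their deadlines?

4

By profit: A(d4,57), B(d1,52), C(d1,50), G(d2,43), E(d3,34), D(d4,33), F(d2,32)
A→slot 4; B→slot 1; C skipped; G→slot 2; E→slot 3; D skipped; F skipped.
4 of 7 scheduled.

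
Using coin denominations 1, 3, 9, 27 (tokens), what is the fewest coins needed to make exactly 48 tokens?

48 − 1×27→21 − 2×9→3 − 1×3→0
Total coins = 1 + 2 + 1 = 4

4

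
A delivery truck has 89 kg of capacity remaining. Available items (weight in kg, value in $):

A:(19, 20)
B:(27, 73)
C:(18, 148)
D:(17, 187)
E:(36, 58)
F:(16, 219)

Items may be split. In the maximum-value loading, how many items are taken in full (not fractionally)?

Order: F (219/16=13.69) > D (187/17=11.00) > C (148/18=8.22) > B (73/27=2.70) > E (58/36=1.61) > A (20/19=1.05)
Fill: take F (16 @ 219) → take D (17 @ 187) → take C (18 @ 148) → take B (27 @ 73) → take 11/36 of E → 17.72; 89/89 used.
4 item(s) taken whole; one partial (take 11/36 of E).

4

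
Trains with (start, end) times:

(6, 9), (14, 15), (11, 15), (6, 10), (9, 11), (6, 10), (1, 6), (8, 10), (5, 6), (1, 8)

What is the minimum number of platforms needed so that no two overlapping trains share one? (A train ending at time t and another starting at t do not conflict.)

4

Count concurrent intervals with a sweep; the peak is the room count.
starts: [1, 1, 5, 6, 6, 6, 8, 9, 11, 14]
ends:   [6, 6, 8, 9, 10, 10, 10, 11, 15, 15]
s1→1 s1→2 s5→3 e6→2 e6→1 s6→2 s6→3 s6→4  — peak 4.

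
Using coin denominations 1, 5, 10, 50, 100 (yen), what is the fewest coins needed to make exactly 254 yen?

Greedy: take as many of the largest coin as possible, then repeat with the remainder.
254 − 2×100→54 − 1×50→4 − 4×1→0
Total coins = 2 + 1 + 4 = 7

7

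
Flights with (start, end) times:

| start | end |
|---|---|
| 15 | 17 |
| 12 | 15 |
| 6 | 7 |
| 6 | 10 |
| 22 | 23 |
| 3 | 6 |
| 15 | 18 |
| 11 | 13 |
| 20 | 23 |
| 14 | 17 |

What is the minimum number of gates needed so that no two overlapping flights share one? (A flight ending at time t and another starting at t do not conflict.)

Count concurrent intervals with a sweep; the peak is the room count.
starts: [3, 6, 6, 11, 12, 14, 15, 15, 20, 22]
ends:   [6, 7, 10, 13, 15, 17, 17, 18, 23, 23]
s3→1 e6→0 s6→1 s6→2 e7→1 e10→0 s11→1 s12→2 e13→1 s14→2 e15→1 s15→2 s15→3  — peak 3.

3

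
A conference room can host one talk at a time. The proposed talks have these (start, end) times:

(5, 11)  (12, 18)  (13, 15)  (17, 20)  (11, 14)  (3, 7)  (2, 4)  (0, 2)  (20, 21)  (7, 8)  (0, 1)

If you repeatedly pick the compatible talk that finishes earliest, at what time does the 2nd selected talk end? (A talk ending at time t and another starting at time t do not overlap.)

Sorted by end: (0,1)  (0,2)  (2,4)  (3,7)  (7,8)  (5,11)  (11,14)  (13,15)  (12,18)  (17,20)  (20,21)
take (0,1); take (2,4); take (7,8); take (11,14); take (17,20); take (20,21).
Selected: (0,1) (2,4) (7,8) (11,14) (17,20) (20,21)

4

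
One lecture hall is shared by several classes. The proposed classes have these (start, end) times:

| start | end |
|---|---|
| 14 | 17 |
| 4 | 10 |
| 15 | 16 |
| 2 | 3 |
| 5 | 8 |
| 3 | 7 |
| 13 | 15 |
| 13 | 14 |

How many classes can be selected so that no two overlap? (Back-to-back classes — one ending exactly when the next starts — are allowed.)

4

Greedy by earliest finish: after sorting by end time, pick each interval compatible with the last pick.
Sorted by end: (2,3)  (3,7)  (5,8)  (4,10)  (13,14)  (13,15)  (15,16)  (14,17)
take (2,3); take (3,7); skip (5,8); take (13,14); take (15,16).
Selected 4 classes.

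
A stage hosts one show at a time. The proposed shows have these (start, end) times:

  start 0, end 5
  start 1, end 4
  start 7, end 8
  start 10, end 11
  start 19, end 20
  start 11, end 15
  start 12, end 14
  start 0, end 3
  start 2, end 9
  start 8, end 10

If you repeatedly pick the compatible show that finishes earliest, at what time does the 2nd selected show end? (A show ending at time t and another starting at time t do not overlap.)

By end time: (0,3), (1,4), (0,5), (7,8), (2,9), (8,10), (10,11), (12,14), (11,15), (19,20).
Pick (0,3); next start ≥ 3 → (7,8); next start ≥ 8 → (8,10); next start ≥ 10 → (10,11); next start ≥ 11 → (12,14); next start ≥ 14 → (19,20).
Selected: (0,3) (7,8) (8,10) (10,11) (12,14) (19,20)

8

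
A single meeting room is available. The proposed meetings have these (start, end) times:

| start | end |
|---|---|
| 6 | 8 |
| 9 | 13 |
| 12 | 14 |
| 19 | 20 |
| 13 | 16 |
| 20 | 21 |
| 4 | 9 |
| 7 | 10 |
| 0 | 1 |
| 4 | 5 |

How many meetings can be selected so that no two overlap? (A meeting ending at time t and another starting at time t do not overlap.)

By end time: (0,1), (4,5), (6,8), (4,9), (7,10), (9,13), (12,14), (13,16), (19,20), (20,21).
Pick (0,1); next start ≥ 1 → (4,5); next start ≥ 5 → (6,8); next start ≥ 8 → (9,13); next start ≥ 13 → (13,16); next start ≥ 16 → (19,20); next start ≥ 20 → (20,21).
Selected 7 meetings.

7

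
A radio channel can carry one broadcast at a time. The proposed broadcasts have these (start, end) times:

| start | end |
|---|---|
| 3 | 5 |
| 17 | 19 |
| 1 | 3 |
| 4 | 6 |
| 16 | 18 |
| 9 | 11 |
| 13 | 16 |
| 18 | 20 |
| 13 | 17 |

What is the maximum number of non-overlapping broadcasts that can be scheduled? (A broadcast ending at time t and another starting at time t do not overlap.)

Sorted by end: (1,3)  (3,5)  (4,6)  (9,11)  (13,16)  (13,17)  (16,18)  (17,19)  (18,20)
take (1,3); take (3,5); take (9,11); take (13,16); skip (13,17); take (16,18); take (18,20).
Selected 6 broadcasts.

6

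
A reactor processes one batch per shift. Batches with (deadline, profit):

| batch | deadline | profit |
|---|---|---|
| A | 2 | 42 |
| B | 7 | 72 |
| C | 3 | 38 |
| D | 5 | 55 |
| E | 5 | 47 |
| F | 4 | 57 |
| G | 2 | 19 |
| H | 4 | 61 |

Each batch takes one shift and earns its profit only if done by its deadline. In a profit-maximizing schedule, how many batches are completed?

6

Sort by profit descending; place each in the latest free slot ≤ its deadline.
Profit order: B=72 H=61 F=57 D=55 E=47 A=42 C=38 G=19
Assign: B→slot 7, H→slot 4, F→slot 3, D→slot 5, E→slot 2, A→slot 1, C skipped, G skipped.
Slots: [1:A] [2:E] [3:F] [4:H] [5:D] [7:B]
6 of 8 scheduled.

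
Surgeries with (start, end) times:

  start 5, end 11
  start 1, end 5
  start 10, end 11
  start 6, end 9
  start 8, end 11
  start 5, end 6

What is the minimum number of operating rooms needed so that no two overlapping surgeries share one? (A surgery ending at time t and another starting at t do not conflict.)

3

Count concurrent intervals with a sweep; the peak is the room count.
starts: [1, 5, 5, 6, 8, 10]
ends:   [5, 6, 9, 11, 11, 11]
s1→1 e5→0 s5→1 s5→2 e6→1 s6→2 s8→3  — peak 3.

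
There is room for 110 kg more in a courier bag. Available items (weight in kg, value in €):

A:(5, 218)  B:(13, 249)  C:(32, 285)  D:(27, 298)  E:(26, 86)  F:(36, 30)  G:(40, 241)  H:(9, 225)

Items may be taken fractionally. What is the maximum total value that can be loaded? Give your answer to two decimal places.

Order: A (218/5=43.60) > H (225/9=25.00) > B (249/13=19.15) > D (298/27=11.04) > C (285/32=8.91) > G (241/40=6.03) > E (86/26=3.31) > F (30/36=0.83)
Fill: take A (5 @ 218) → take H (9 @ 225) → take B (13 @ 249) → take D (27 @ 298) → take C (32 @ 285) → take 24/40 of G → 144.60; 110/110 used.
Total value = 1419.60

1419.60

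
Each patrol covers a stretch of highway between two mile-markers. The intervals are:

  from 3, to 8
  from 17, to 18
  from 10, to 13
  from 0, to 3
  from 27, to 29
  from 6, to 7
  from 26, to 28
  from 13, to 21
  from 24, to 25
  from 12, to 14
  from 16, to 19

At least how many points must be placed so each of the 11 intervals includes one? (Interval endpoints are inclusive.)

6

Sort by right endpoint; whenever an interval is uncovered, place a point at its right end.
By right end: [0,3]  [6,7]  [3,8]  [10,13]  [12,14]  [17,18]  [16,19]  [13,21]  [24,25]  [26,28]  [27,29]
[0,3] uncovered → point at 3; [6,7] uncovered → point at 7; [10,13] uncovered → point at 13; [17,18] uncovered → point at 18; [24,25] uncovered → point at 25; [26,28] uncovered → point at 28.
Points: 3, 7, 13, 18, 25, 28 (6 total).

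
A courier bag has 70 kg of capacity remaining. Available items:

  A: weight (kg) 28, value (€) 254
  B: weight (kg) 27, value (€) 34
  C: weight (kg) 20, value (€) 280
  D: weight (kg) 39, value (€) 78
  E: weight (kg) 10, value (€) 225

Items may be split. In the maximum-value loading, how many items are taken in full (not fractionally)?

Greedy by value/weight ratio, highest first.
Ratios (sorted): E 22.50, C 14.00, A 9.07, D 2.00, B 1.26
take E (10 @ 225); take C (20 @ 280); take A (28 @ 254); take 12/39 of D → 24.00. Capacity used 70/70.
3 item(s) taken whole; one partial (take 12/39 of D).

3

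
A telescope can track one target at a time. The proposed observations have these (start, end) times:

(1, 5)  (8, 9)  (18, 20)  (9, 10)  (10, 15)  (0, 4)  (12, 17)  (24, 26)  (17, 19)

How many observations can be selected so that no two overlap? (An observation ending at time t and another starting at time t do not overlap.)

Sorted by end: (0,4)  (1,5)  (8,9)  (9,10)  (10,15)  (12,17)  (17,19)  (18,20)  (24,26)
take (0,4); take (8,9); take (9,10); take (10,15); skip (12,17); take (17,19); take (24,26).
Selected 6 observations.

6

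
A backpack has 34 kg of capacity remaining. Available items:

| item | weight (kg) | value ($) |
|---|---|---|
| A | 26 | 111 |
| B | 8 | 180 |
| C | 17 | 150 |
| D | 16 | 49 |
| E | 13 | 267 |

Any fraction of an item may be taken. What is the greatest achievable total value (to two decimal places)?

561.71

Ratios (sorted): B 22.50, E 20.54, C 8.82, A 4.27, D 3.06
take B (8 @ 180); take E (13 @ 267); take 13/17 of C → 114.71. Capacity used 34/34.
Total value = 561.71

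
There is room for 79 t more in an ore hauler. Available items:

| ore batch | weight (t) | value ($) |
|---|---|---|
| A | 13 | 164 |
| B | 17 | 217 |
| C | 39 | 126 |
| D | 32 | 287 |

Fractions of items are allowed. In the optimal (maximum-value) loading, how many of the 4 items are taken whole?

3

Order: B (217/17=12.76) > A (164/13=12.62) > D (287/32=8.97) > C (126/39=3.23)
Fill: take B (17 @ 217) → take A (13 @ 164) → take D (32 @ 287) → take 17/39 of C → 54.92; 79/79 used.
3 item(s) taken whole; one partial (take 17/39 of C).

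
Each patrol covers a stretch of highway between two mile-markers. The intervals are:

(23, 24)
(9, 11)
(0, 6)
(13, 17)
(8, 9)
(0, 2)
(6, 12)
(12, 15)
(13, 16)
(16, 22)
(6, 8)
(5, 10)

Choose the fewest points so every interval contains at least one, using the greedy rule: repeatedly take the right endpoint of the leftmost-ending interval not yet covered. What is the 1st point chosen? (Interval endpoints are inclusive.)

2

Sorted: [0,2] [0,6] [6,8] [8,9] [5,10] [9,11] [6,12] [12,15] [13,16] [13,17] [16,22] [23,24]
{[0,2],[0,6]} hit by 2; {[6,8],[8,9],[5,10]} hit by 8; {[9,11],[6,12]} hit by 11; {[12,15],[13,16],[13,17]} hit by 15; {[16,22]} hit by 22; {[23,24]} hit by 24.
Points: 2, 8, 11, 15, 22, 24 (6 total).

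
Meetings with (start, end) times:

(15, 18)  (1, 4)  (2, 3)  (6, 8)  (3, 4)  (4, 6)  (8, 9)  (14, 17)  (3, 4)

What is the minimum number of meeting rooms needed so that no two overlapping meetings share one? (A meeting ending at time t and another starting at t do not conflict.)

3

The answer is the maximum number of intervals overlapping at any instant.
starts: [1, 2, 3, 3, 4, 6, 8, 14, 15]
ends:   [3, 4, 4, 4, 6, 8, 9, 17, 18]
s1→1 s2→2 e3→1 s3→2 s3→3  — peak 3.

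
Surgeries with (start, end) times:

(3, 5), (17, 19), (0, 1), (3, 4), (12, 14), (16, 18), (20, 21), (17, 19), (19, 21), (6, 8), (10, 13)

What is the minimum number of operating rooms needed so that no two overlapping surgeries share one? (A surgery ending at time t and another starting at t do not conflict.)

Events (time:±→running): 0:+→1 1:-→0 3:+→1 3:+→2 4:-→1 5:-→0 6:+→1 8:-→0 10:+→1 12:+→2 13:-→1 14:-→0 16:+→1 17:+→2 17:+→3 … peak 3.

3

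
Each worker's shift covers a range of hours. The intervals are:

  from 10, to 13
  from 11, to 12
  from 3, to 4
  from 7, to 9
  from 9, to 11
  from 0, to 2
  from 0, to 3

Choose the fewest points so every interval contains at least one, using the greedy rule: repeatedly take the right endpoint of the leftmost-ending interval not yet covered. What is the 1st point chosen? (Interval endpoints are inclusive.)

2

By right end: [0,2]  [0,3]  [3,4]  [7,9]  [9,11]  [11,12]  [10,13]
[0,2] uncovered → point at 2; [3,4] uncovered → point at 4; [7,9] uncovered → point at 9; [11,12] uncovered → point at 12.
Points: 2, 4, 9, 12 (4 total).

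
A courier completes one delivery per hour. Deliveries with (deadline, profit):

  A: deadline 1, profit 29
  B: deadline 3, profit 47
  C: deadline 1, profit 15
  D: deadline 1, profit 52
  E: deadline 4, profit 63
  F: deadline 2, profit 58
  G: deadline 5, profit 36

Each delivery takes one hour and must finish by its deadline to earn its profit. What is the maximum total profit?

Take jobs in profit order; each goes to the latest open slot no later than its deadline.
By profit: E(d4,63), F(d2,58), D(d1,52), B(d3,47), G(d5,36), A(d1,29), C(d1,15)
E→slot 4; F→slot 2; D→slot 1; B→slot 3; G→slot 5; A skipped; C skipped.
Profit = 52 + 58 + 47 + 63 + 36 = 256

256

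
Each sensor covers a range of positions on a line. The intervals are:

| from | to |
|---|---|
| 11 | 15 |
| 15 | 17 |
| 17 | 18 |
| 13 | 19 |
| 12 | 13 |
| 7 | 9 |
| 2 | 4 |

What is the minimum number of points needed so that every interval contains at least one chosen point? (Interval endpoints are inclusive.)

4

Sort by right endpoint; whenever an interval is uncovered, place a point at its right end.
By right end: [2,4]  [7,9]  [12,13]  [11,15]  [15,17]  [17,18]  [13,19]
[2,4] uncovered → point at 4; [7,9] uncovered → point at 9; [12,13] uncovered → point at 13; [15,17] uncovered → point at 17.
Points: 4, 9, 13, 17 (4 total).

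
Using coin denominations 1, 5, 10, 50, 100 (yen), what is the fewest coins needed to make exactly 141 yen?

6

141 = 1×100 + 4×10 + 1×1
Total coins = 1 + 4 + 1 = 6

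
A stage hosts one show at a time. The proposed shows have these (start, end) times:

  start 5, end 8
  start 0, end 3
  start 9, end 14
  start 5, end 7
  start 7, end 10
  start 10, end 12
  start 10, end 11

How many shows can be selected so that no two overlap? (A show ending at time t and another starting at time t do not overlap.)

By end time: (0,3), (5,7), (5,8), (7,10), (10,11), (10,12), (9,14).
Pick (0,3); next start ≥ 3 → (5,7); next start ≥ 7 → (7,10); next start ≥ 10 → (10,11).
Selected 4 shows.

4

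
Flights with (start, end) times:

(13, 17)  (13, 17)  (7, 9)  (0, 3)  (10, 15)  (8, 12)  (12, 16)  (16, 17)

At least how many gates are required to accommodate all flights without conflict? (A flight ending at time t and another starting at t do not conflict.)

Events (time:±→running): 0:+→1 3:-→0 7:+→1 8:+→2 9:-→1 10:+→2 12:-→1 12:+→2 13:+→3 13:+→4 … peak 4.

4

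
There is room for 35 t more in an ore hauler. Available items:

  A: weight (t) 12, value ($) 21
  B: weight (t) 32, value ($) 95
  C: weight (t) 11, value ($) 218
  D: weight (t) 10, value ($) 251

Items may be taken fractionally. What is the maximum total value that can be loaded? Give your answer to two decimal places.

510.56

Ratios (sorted): D 25.10, C 19.82, B 2.97, A 1.75
take D (10 @ 251); take C (11 @ 218); take 14/32 of B → 41.56. Capacity used 35/35.
Total value = 510.56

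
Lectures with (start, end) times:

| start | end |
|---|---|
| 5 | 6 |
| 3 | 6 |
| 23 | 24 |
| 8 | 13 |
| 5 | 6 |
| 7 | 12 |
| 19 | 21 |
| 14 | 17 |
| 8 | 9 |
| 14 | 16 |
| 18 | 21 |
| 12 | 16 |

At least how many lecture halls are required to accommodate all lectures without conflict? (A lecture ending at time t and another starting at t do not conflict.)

3

Count concurrent intervals with a sweep; the peak is the room count.
starts: [3, 5, 5, 7, 8, 8, 12, 14, 14, 18, 19, 23]
ends:   [6, 6, 6, 9, 12, 13, 16, 16, 17, 21, 21, 24]
s3→1 s5→2 s5→3  — peak 3.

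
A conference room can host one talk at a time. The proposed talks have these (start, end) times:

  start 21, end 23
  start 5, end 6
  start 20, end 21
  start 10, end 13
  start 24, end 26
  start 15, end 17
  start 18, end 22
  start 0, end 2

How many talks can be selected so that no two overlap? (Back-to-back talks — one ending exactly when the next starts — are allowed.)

By end time: (0,2), (5,6), (10,13), (15,17), (20,21), (18,22), (21,23), (24,26).
Pick (0,2); next start ≥ 2 → (5,6); next start ≥ 6 → (10,13); next start ≥ 13 → (15,17); next start ≥ 17 → (20,21); next start ≥ 21 → (21,23); next start ≥ 23 → (24,26).
Selected 7 talks.

7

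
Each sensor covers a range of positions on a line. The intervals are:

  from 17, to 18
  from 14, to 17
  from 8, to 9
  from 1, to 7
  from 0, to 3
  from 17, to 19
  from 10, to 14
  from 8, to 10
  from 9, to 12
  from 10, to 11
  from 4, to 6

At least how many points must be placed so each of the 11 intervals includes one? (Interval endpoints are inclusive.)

5

By right end: [0,3]  [4,6]  [1,7]  [8,9]  [8,10]  [10,11]  [9,12]  [10,14]  [14,17]  [17,18]  [17,19]
[0,3] uncovered → point at 3; [4,6] uncovered → point at 6; [8,9] uncovered → point at 9; [10,11] uncovered → point at 11; [14,17] uncovered → point at 17.
Points: 3, 6, 9, 11, 17 (5 total).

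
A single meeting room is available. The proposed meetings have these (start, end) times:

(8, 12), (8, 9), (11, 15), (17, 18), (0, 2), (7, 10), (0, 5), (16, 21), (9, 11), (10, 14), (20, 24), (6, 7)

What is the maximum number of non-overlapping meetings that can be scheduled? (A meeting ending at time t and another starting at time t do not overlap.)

7

Greedy by earliest finish: after sorting by end time, pick each interval compatible with the last pick.
By end time: (0,2), (0,5), (6,7), (8,9), (7,10), (9,11), (8,12), (10,14), (11,15), (17,18), (16,21), (20,24).
Pick (0,2); next start ≥ 2 → (6,7); next start ≥ 7 → (8,9); next start ≥ 9 → (9,11); next start ≥ 11 → (11,15); next start ≥ 15 → (17,18); next start ≥ 18 → (20,24).
Selected 7 meetings.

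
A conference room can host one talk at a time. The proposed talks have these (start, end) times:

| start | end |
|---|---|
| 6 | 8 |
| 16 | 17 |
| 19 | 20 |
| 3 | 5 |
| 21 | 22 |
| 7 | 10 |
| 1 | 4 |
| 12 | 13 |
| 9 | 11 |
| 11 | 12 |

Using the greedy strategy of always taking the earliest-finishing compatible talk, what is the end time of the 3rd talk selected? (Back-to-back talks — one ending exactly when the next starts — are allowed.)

Sorted by end: (1,4)  (3,5)  (6,8)  (7,10)  (9,11)  (11,12)  (12,13)  (16,17)  (19,20)  (21,22)
take (1,4); skip (3,5); take (6,8); skip (7,10); take (9,11); take (11,12); take (12,13); take (16,17); take (19,20); take (21,22).
Selected: (1,4) (6,8) (9,11) (11,12) (12,13) (16,17) (19,20) (21,22)

11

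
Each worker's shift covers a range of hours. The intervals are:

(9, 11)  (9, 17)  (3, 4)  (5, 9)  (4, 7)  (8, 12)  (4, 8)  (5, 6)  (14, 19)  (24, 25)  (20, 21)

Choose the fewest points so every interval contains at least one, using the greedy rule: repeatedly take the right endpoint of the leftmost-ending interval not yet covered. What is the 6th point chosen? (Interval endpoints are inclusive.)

Sort by right endpoint; whenever an interval is uncovered, place a point at its right end.
By right end: [3,4]  [5,6]  [4,7]  [4,8]  [5,9]  [9,11]  [8,12]  [9,17]  [14,19]  [20,21]  [24,25]
[3,4] uncovered → point at 4; [5,6] uncovered → point at 6; [9,11] uncovered → point at 11; [14,19] uncovered → point at 19; [20,21] uncovered → point at 21; [24,25] uncovered → point at 25.
Points: 4, 6, 11, 19, 21, 25 (6 total).

25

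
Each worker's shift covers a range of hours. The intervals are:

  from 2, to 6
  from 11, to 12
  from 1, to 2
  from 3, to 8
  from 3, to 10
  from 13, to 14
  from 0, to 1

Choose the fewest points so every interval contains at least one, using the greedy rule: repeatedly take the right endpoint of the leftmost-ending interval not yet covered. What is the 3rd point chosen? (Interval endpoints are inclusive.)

12

Sorted: [0,1] [1,2] [2,6] [3,8] [3,10] [11,12] [13,14]
{[0,1],[1,2]} hit by 1; {[2,6],[3,8],[3,10]} hit by 6; {[11,12]} hit by 12; {[13,14]} hit by 14.
Points: 1, 6, 12, 14 (4 total).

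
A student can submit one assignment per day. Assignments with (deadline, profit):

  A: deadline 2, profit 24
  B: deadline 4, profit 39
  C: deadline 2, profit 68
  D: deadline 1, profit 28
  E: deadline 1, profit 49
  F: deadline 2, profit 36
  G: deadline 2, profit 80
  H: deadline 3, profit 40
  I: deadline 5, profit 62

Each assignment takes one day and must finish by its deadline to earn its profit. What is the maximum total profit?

289

By profit: G(d2,80), C(d2,68), I(d5,62), E(d1,49), H(d3,40), B(d4,39), F(d2,36), D(d1,28), A(d2,24)
G→slot 2; C→slot 1; I→slot 5; E skipped; H→slot 3; B→slot 4; F skipped; D skipped; A skipped.
Profit = 68 + 80 + 40 + 39 + 62 = 289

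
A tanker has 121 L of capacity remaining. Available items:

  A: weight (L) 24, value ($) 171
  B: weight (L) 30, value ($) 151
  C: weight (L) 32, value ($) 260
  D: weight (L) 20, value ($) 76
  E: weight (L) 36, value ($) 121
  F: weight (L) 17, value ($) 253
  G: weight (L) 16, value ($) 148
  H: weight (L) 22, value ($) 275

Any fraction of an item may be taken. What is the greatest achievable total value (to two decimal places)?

1157.33

Sort by value per unit weight and fill in that order.
Order: F (253/17=14.88) > H (275/22=12.50) > G (148/16=9.25) > C (260/32=8.12) > A (171/24=7.12) > B (151/30=5.03) > D (76/20=3.80) > E (121/36=3.36)
Fill: take F (17 @ 253) → take H (22 @ 275) → take G (16 @ 148) → take C (32 @ 260) → take A (24 @ 171) → take 10/30 of B → 50.33; 121/121 used.
Total value = 1157.33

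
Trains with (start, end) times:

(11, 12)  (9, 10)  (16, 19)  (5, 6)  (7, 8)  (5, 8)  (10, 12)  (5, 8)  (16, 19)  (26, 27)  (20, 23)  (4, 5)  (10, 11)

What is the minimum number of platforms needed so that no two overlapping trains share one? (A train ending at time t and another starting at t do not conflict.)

3

The answer is the maximum number of intervals overlapping at any instant.
starts: [4, 5, 5, 5, 7, 9, 10, 10, 11, 16, 16, 20, 26]
ends:   [5, 6, 8, 8, 8, 10, 11, 12, 12, 19, 19, 23, 27]
s4→1 e5→0 s5→1 s5→2 s5→3  — peak 3.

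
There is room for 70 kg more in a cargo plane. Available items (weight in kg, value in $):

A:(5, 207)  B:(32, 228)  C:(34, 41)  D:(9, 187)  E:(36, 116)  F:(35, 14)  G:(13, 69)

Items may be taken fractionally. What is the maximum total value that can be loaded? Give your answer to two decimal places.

726.44

Greedy by value/weight ratio, highest first.
Ratios (sorted): A 41.40, D 20.78, B 7.12, G 5.31, E 3.22, C 1.21, F 0.40
take A (5 @ 207); take D (9 @ 187); take B (32 @ 228); take G (13 @ 69); take 11/36 of E → 35.44. Capacity used 70/70.
Total value = 726.44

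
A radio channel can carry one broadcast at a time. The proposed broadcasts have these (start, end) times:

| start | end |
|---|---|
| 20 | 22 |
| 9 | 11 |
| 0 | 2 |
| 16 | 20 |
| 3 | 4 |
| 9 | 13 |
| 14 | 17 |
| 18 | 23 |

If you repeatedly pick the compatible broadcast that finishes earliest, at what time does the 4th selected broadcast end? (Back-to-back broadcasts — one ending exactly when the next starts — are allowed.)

By end time: (0,2), (3,4), (9,11), (9,13), (14,17), (16,20), (20,22), (18,23).
Pick (0,2); next start ≥ 2 → (3,4); next start ≥ 4 → (9,11); next start ≥ 11 → (14,17); next start ≥ 17 → (20,22).
Selected: (0,2) (3,4) (9,11) (14,17) (20,22)

17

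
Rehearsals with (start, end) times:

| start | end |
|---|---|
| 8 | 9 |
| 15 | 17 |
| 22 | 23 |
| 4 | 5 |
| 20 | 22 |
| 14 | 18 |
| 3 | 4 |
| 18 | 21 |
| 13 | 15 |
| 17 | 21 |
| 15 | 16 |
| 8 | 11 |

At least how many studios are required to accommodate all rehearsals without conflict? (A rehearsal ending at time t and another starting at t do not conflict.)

starts: [3, 4, 8, 8, 13, 14, 15, 15, 17, 18, 20, 22]
ends:   [4, 5, 9, 11, 15, 16, 17, 18, 21, 21, 22, 23]
s3→1 e4→0 s4→1 e5→0 s8→1 s8→2 e9→1 e11→0 s13→1 s14→2 e15→1 s15→2 s15→3  — peak 3.

3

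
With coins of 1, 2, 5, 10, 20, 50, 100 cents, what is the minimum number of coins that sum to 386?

8

386 = 3×100 + 1×50 + 1×20 + 1×10 + 1×5 + 1×1
Total coins = 3 + 1 + 1 + 1 + 1 + 1 = 8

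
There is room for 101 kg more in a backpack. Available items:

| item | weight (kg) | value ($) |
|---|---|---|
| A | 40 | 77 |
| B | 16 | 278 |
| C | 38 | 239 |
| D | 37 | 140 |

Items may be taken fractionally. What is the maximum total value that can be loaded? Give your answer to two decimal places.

676.25

Ratios (sorted): B 17.38, C 6.29, D 3.78, A 1.93
take B (16 @ 278); take C (38 @ 239); take D (37 @ 140); take 10/40 of A → 19.25. Capacity used 101/101.
Total value = 676.25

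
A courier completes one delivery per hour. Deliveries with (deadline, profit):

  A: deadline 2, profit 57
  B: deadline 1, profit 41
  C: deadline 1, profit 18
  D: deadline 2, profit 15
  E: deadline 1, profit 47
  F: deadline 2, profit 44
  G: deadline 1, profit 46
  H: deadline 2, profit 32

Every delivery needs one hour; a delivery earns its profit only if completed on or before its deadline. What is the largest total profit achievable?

Sort by profit descending; place each in the latest free slot ≤ its deadline.
By profit: A(d2,57), E(d1,47), G(d1,46), F(d2,44), B(d1,41), H(d2,32), C(d1,18), D(d2,15)
A→slot 2; E→slot 1; G skipped; F skipped; B skipped; H skipped; C skipped; D skipped.
Profit = 47 + 57 = 104

104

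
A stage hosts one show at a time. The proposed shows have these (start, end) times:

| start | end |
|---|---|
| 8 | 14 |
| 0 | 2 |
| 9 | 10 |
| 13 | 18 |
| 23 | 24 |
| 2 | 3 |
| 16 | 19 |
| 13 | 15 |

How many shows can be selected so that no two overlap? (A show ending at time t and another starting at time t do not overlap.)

6

Order by finish time; keep every interval that doesn't clash with the previous kept one.
By end time: (0,2), (2,3), (9,10), (8,14), (13,15), (13,18), (16,19), (23,24).
Pick (0,2); next start ≥ 2 → (2,3); next start ≥ 3 → (9,10); next start ≥ 10 → (13,15); next start ≥ 15 → (16,19); next start ≥ 19 → (23,24).
Selected 6 shows.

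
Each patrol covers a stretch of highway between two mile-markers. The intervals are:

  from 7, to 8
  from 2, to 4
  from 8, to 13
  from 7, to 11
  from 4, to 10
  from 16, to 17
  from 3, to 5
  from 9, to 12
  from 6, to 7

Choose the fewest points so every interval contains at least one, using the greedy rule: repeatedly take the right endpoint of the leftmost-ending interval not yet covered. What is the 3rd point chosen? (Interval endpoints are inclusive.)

Process intervals by earliest right end; each time one isn't hit yet, stab at its right endpoint.
By right end: [2,4]  [3,5]  [6,7]  [7,8]  [4,10]  [7,11]  [9,12]  [8,13]  [16,17]
[2,4] uncovered → point at 4; [6,7] uncovered → point at 7; [9,12] uncovered → point at 12; [16,17] uncovered → point at 17.
Points: 4, 7, 12, 17 (4 total).

12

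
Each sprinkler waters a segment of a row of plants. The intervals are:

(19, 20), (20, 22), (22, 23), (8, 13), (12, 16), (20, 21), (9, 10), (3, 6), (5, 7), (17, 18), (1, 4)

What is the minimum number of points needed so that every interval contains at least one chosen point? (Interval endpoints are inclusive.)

7

Process intervals by earliest right end; each time one isn't hit yet, stab at its right endpoint.
By right end: [1,4]  [3,6]  [5,7]  [9,10]  [8,13]  [12,16]  [17,18]  [19,20]  [20,21]  [20,22]  [22,23]
[1,4] uncovered → point at 4; [5,7] uncovered → point at 7; [9,10] uncovered → point at 10; [12,16] uncovered → point at 16; [17,18] uncovered → point at 18; [19,20] uncovered → point at 20; [22,23] uncovered → point at 23.
Points: 4, 7, 10, 16, 18, 20, 23 (7 total).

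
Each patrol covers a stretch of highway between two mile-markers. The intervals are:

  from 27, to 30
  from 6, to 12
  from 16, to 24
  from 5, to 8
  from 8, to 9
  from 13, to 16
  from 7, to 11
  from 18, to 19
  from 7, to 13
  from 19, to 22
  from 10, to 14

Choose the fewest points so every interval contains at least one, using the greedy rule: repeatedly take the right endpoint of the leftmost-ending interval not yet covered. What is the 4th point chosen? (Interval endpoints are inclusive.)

By right end: [5,8]  [8,9]  [7,11]  [6,12]  [7,13]  [10,14]  [13,16]  [18,19]  [19,22]  [16,24]  [27,30]
[5,8] uncovered → point at 8; [10,14] uncovered → point at 14; [18,19] uncovered → point at 19; [27,30] uncovered → point at 30.
Points: 8, 14, 19, 30 (4 total).

30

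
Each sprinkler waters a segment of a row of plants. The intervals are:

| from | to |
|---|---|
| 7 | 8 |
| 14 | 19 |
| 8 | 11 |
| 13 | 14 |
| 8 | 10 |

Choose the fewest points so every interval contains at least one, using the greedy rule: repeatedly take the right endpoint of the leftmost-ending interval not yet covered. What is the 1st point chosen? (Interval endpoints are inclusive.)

By right end: [7,8]  [8,10]  [8,11]  [13,14]  [14,19]
[7,8] uncovered → point at 8; [13,14] uncovered → point at 14.
Points: 8, 14 (2 total).

8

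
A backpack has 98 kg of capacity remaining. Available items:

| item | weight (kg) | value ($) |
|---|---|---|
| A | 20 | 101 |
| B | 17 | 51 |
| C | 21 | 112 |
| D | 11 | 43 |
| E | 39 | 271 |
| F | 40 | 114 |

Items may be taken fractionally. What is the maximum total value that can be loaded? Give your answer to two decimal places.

Sort by value per unit weight and fill in that order.
Order: E (271/39=6.95) > C (112/21=5.33) > A (101/20=5.05) > D (43/11=3.91) > B (51/17=3.00) > F (114/40=2.85)
Fill: take E (39 @ 271) → take C (21 @ 112) → take A (20 @ 101) → take D (11 @ 43) → take 7/17 of B → 21.00; 98/98 used.
Total value = 548.00

548.00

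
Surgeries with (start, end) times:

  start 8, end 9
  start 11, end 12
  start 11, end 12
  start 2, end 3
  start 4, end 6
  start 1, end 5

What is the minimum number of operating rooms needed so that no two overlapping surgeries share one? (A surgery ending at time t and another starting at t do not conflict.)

Count concurrent intervals with a sweep; the peak is the room count.
starts: [1, 2, 4, 8, 11, 11]
ends:   [3, 5, 6, 9, 12, 12]
s1→1 s2→2  — peak 2.

2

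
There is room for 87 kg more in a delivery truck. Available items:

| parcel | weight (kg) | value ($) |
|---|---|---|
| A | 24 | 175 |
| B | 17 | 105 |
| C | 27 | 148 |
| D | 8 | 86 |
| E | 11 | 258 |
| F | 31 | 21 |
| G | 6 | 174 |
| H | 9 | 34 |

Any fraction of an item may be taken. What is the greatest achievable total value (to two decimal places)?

Greedy by value/weight ratio, highest first.
Ratios (sorted): G 29.00, E 23.45, D 10.75, A 7.29, B 6.18, C 5.48, H 3.78, F 0.68
take G (6 @ 174); take E (11 @ 258); take D (8 @ 86); take A (24 @ 175); take B (17 @ 105); take 21/27 of C → 115.11. Capacity used 87/87.
Total value = 913.11

913.11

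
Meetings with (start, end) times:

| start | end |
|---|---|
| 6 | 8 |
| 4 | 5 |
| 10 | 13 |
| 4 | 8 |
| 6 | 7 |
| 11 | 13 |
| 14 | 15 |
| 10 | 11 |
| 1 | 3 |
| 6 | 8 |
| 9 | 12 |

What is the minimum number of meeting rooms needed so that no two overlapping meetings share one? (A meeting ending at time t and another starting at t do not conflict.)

The answer is the maximum number of intervals overlapping at any instant.
starts: [1, 4, 4, 6, 6, 6, 9, 10, 10, 11, 14]
ends:   [3, 5, 7, 8, 8, 8, 11, 12, 13, 13, 15]
s1→1 e3→0 s4→1 s4→2 e5→1 s6→2 s6→3 s6→4  — peak 4.

4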